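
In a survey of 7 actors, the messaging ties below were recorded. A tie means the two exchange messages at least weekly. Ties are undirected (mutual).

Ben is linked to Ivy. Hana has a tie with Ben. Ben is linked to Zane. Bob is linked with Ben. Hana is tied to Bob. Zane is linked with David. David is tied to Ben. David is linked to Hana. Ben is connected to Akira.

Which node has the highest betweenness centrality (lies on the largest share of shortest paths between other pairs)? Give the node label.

Unnormalized betweenness of each node: Akira:0, Ben:11, Bob:0, David:1/2, Hana:1/2, Ivy:0, Zane:0.
Ben has the largest value, 11, making it the main broker — the node through which the most shortest paths run.

Ben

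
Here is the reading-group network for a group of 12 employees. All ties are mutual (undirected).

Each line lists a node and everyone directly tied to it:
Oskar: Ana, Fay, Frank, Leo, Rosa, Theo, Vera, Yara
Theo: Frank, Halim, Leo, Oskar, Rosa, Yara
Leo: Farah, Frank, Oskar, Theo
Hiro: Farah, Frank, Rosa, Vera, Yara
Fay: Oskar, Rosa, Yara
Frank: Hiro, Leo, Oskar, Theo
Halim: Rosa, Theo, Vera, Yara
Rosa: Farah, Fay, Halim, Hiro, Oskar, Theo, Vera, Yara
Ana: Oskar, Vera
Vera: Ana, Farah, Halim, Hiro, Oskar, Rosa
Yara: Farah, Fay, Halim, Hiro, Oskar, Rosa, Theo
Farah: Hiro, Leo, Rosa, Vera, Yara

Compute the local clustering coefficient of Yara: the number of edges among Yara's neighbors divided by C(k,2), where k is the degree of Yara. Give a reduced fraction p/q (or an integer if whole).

10/21

Yara's neighbors: Farah, Fay, Halim, Hiro, Oskar, Rosa, and Theo (k = 7).
Possible neighbor pairs: C(7,2) = 21. Edges among them: Farah–Hiro, Farah–Rosa, Fay–Oskar, Fay–Rosa, Halim–Rosa, Halim–Theo, Hiro–Rosa, Oskar–Rosa, Oskar–Theo, Rosa–Theo → e = 10.
Clustering(Yara) = 10/21.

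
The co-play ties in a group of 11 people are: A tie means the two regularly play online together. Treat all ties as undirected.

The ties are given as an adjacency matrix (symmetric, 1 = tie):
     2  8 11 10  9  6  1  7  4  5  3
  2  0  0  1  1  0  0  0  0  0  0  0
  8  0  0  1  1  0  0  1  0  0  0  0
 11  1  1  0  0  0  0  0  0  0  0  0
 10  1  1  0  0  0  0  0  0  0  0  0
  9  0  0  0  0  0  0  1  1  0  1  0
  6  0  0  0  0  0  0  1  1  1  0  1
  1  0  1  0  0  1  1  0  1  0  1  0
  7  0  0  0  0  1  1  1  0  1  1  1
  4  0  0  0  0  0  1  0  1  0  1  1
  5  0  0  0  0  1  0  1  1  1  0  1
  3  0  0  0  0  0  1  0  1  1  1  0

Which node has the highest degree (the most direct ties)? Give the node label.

Degrees — 1:5, 2:2, 3:4, 4:4, 5:5, 6:4, 7:6, 8:3, 9:3, 10:2, 11:2.
The maximum is 6, attained only by 7.

7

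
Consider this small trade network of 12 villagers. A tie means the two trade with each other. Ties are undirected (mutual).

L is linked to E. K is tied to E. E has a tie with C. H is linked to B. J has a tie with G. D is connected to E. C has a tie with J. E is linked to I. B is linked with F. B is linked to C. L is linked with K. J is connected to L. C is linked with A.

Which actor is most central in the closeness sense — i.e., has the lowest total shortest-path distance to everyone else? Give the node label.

C

Farness (sum of distances to all others) for each node — A:28, B:24, C:18, D:30, E:20, F:34, G:33, H:34, I:30, J:23, K:27, L:25.
The smallest farness is 18, for C, so C has the highest closeness.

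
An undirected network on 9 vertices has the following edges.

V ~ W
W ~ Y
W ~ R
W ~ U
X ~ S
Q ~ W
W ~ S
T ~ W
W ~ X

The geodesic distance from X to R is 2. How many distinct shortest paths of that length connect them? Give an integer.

1

The shortest distance is 2, and the only length-2 path is X–W–R. So there is exactly 1 shortest path.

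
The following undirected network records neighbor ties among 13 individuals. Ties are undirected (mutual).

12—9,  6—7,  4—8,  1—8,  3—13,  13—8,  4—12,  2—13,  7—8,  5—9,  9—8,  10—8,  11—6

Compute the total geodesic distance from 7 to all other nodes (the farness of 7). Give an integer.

Distances from 7: 1:2, 2:3, 3:3, 4:2, 5:3, 6:1, 8:1, 9:2, 10:2, 11:2, 12:3, 13:2.
Sum = 2 + 3 + 3 + 2 + 3 + 1 + 1 + 2 + 2 + 2 + 3 + 2 = 26.

26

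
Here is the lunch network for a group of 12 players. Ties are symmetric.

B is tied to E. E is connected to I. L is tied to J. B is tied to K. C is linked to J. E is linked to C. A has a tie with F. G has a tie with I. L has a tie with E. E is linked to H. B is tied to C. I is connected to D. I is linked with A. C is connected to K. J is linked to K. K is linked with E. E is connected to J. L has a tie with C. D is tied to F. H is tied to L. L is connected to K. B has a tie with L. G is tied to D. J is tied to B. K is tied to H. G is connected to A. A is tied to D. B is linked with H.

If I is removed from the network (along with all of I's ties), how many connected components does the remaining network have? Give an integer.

2

Without I, the remaining ties split the others into: {B, C, E, H, J, K, L}; {A, D, F, G}.
That's 2 separate components.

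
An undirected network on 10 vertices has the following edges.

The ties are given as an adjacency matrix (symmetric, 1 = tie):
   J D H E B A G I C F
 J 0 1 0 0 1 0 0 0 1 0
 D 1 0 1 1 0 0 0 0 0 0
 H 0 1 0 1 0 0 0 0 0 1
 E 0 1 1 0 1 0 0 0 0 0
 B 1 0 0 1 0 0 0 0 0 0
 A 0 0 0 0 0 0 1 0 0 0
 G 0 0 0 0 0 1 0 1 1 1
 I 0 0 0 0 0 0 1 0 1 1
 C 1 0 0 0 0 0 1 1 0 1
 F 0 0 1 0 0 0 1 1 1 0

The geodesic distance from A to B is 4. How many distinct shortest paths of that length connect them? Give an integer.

1

The shortest distance is 4, and the only length-4 path is A–G–C–J–B. So there is exactly 1 shortest path.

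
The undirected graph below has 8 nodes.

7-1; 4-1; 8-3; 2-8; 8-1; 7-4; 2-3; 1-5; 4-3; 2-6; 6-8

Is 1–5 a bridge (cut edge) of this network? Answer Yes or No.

Yes

Without the 1–5 edge there is no alternate route between 1 and 5, so the network disconnects. It is a bridge.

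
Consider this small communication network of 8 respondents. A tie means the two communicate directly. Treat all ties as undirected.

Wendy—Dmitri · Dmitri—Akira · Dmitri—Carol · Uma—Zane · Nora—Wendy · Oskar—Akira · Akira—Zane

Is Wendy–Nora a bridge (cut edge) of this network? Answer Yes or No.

Without the Wendy–Nora edge there is no alternate route between Wendy and Nora, so the network disconnects. It is a bridge.

Yes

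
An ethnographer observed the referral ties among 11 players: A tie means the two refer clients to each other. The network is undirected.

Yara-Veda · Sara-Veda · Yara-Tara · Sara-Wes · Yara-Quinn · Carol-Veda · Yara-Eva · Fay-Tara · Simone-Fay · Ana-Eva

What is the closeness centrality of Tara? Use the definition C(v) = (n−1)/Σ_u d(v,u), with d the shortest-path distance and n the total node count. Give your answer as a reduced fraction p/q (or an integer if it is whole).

10/23

Distances from Tara: Ana:3, Carol:3, Eva:2, Fay:1, Quinn:2, Sara:3, Simone:2, Veda:2, Wes:4, Yara:1. Sum = 23.
n = 11, so closeness = 10/23.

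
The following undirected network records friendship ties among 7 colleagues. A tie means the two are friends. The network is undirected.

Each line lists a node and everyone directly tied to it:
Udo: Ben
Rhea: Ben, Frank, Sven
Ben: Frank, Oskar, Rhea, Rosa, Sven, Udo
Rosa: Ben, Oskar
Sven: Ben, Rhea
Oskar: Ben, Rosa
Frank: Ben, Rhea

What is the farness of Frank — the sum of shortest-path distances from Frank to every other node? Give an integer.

Distances from Frank: Ben:1, Oskar:2, Rhea:1, Rosa:2, Sven:2, Udo:2.
Sum = 1 + 2 + 1 + 2 + 2 + 2 = 10.

10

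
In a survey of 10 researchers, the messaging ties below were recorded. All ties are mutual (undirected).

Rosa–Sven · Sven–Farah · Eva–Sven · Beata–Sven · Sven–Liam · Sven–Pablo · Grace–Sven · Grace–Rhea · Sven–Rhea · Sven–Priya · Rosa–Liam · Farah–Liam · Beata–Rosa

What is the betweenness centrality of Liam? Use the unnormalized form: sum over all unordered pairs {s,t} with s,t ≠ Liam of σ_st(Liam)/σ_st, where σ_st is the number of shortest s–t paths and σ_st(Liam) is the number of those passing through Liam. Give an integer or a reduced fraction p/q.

1/2

Pairs whose geodesics pass through Liam — Farah–Rosa: 1/2.
All other pairs contribute 0.
Summing the contributions gives betweenness(Liam) = 1/2.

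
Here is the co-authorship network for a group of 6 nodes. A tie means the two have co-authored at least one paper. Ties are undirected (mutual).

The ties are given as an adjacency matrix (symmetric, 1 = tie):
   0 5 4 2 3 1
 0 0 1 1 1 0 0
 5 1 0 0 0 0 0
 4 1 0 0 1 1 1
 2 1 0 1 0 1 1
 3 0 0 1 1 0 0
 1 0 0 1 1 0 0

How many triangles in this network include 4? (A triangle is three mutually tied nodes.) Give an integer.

4's neighbors: 0, 1, 2, and 3.
Neighbor pairs that are themselves tied: 4–0–2; 4–1–2; 4–2–3. Each forms one triangle with 4, for 3 in total.

3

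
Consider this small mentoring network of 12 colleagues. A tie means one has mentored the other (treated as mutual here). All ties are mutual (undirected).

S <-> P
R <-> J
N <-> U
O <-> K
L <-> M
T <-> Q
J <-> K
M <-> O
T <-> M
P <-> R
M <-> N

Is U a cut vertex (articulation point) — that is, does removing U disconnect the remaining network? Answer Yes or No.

Even without U, every remaining node can still reach every other (the residual graph is connected), so U is not a cut vertex.

No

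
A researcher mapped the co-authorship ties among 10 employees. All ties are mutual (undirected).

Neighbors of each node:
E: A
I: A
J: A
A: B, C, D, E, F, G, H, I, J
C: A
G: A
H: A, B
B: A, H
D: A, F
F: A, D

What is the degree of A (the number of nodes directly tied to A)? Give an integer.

A is directly tied to B, C, D, E, F, G, H, I, and J. That is 9 neighbors, so the degree of A is 9.

9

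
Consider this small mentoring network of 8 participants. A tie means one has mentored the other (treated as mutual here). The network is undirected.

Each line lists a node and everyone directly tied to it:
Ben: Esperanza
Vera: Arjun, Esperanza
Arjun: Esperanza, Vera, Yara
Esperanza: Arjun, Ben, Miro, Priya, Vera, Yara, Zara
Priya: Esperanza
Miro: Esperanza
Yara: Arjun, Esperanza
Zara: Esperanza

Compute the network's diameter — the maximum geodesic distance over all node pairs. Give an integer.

Eccentricity of each node (its greatest distance to any other): Arjun:2, Ben:2, Esperanza:1, Miro:2, Priya:2, Vera:2, Yara:2, Zara:2.
The maximum eccentricity is 2, realized for instance by the pair Vera–Priya via Vera – Esperanza – Priya. So the diameter is 2.

2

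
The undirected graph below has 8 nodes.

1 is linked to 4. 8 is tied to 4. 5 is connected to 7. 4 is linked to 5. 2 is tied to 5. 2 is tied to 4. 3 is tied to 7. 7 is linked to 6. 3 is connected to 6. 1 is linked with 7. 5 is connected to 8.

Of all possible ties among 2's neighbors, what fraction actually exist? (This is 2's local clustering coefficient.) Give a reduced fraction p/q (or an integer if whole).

2's neighbors: 4 and 5 (k = 2).
Possible neighbor pairs: C(2,2) = 1. Edges among them: 4–5 → e = 1.
Clustering(2) = 1/1.

1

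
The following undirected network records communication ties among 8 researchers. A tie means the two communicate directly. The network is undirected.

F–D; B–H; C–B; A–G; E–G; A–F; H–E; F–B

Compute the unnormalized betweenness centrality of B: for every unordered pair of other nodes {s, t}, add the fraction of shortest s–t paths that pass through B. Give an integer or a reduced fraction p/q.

Pairs whose geodesics pass through B — A–C: 1; A–H: 1/2; G–C: 2/2; F–C: 1; F–H: 1; F–E: 1/2; D–C: 1; D–H: 1; D–E: 1/2; C–H: 1; C–E: 1.
All other pairs contribute 0.
Summing the contributions gives betweenness(B) = 19/2.

19/2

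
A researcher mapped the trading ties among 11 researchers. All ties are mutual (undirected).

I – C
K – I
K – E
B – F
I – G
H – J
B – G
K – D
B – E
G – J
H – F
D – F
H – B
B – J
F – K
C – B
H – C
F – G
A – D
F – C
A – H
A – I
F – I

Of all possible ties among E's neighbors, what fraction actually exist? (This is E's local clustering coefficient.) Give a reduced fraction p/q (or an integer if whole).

0

E's neighbors: B and K (k = 2).
Possible neighbor pairs: C(2,2) = 1. Edges among them: none → e = 0.
Clustering(E) = 0/1.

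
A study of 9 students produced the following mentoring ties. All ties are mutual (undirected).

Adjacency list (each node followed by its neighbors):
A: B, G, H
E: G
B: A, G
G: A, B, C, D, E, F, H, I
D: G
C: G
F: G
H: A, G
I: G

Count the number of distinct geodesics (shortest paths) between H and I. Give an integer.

The shortest distance is 2, and the only length-2 path is H–G–I. So there is exactly 1 shortest path.

1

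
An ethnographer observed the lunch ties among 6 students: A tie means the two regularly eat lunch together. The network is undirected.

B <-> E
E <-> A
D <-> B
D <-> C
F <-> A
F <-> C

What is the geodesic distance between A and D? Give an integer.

One shortest route is A – F – C – D, which uses 3 edges, and at distance 2 from A we only reach {B, C}, which does not include D. So d(A,D) = 3.

3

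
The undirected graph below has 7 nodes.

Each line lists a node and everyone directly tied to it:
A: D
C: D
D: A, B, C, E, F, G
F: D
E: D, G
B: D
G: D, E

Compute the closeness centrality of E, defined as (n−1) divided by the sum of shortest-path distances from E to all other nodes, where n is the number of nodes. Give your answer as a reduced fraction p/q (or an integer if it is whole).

3/5

Distances from E: A:2, B:2, C:2, D:1, F:2, G:1. Sum = 10.
n = 7, so closeness = 6/10 = 3/5.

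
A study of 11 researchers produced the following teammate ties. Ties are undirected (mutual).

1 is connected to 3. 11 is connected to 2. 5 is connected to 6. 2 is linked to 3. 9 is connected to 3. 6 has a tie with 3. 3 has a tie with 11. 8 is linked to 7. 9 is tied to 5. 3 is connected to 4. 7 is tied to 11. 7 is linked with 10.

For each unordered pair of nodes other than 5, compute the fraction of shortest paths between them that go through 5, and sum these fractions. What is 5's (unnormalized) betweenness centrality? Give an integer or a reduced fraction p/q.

Pairs whose geodesics pass through 5 — 6–9: 1/2.
All other pairs contribute 0.
Summing the contributions gives betweenness(5) = 1/2.

1/2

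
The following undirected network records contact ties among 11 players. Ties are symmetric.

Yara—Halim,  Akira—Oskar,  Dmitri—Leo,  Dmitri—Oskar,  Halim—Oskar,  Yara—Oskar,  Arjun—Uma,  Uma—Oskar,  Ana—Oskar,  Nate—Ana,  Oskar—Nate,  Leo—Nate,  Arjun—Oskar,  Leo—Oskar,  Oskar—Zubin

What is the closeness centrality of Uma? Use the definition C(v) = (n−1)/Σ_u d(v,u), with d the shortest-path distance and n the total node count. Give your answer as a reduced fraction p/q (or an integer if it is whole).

Distances from Uma: Akira:2, Ana:2, Arjun:1, Dmitri:2, Halim:2, Leo:2, Nate:2, Oskar:1, Yara:2, Zubin:2. Sum = 18.
n = 11, so closeness = 10/18 = 5/9.

5/9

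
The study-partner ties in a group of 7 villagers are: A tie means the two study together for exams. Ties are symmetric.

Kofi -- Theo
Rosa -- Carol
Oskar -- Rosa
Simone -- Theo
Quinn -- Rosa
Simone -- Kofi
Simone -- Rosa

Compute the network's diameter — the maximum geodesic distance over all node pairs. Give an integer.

Eccentricity of each node (its greatest distance to any other): Carol:3, Kofi:3, Oskar:3, Quinn:3, Rosa:2, Simone:2, Theo:3.
The maximum eccentricity is 3, realized for instance by the pair Carol–Theo via Carol – Rosa – Simone – Theo. So the diameter is 3.

3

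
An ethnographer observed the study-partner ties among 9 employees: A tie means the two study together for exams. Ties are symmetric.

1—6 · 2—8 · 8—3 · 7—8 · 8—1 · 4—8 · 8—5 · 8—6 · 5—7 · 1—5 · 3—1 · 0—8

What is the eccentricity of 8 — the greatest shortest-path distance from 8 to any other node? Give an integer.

Distances from 8: 0:1, 1:1, 2:1, 3:1, 4:1, 5:1, 6:1, 7:1.
The largest is 1 (to 7, 5, 3, 0, 4, 6, 1, and 2), so the eccentricity of 8 is 1.

1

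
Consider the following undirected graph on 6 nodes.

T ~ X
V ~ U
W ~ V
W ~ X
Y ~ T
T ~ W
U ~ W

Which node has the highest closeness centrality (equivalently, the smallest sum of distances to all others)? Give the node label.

Farness (sum of distances to all others) for each node — T:7, U:9, V:9, W:6, X:8, Y:11.
The smallest farness is 6, for W, so W has the highest closeness.

W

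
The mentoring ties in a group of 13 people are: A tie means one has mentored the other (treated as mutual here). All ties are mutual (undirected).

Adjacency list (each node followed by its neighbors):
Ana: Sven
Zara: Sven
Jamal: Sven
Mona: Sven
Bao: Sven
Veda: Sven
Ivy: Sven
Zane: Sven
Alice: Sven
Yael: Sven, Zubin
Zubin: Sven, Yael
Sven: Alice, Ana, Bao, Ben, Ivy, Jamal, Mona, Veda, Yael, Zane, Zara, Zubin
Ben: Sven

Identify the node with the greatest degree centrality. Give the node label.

Degrees — Alice:1, Ana:1, Bao:1, Ben:1, Ivy:1, Jamal:1, Mona:1, Sven:12, Veda:1, Yael:2, Zane:1, Zara:1, Zubin:2.
The maximum is 12, attained only by Sven.

Sven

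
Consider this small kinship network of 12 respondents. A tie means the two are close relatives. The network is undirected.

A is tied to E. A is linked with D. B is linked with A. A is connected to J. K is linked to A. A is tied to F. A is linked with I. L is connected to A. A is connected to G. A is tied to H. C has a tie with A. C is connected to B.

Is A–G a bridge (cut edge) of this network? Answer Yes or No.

Without the A–G edge there is no alternate route between A and G, so the network disconnects. It is a bridge.

Yes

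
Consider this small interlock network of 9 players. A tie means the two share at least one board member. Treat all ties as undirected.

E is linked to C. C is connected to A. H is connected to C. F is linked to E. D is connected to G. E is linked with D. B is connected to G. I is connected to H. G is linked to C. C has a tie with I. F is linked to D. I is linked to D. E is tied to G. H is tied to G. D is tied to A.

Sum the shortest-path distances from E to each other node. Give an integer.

12

Distances from E: A:2, B:2, C:1, D:1, F:1, G:1, H:2, I:2.
Sum = 2 + 2 + 1 + 1 + 1 + 1 + 2 + 2 = 12.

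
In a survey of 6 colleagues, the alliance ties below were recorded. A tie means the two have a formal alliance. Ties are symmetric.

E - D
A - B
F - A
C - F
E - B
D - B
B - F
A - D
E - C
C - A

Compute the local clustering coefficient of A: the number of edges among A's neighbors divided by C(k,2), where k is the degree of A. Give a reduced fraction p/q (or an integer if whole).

1/2

A's neighbors: B, C, D, and F (k = 4).
Possible neighbor pairs: C(4,2) = 6. Edges among them: B–D, B–F, C–F → e = 3.
Clustering(A) = 3/6 = 1/2.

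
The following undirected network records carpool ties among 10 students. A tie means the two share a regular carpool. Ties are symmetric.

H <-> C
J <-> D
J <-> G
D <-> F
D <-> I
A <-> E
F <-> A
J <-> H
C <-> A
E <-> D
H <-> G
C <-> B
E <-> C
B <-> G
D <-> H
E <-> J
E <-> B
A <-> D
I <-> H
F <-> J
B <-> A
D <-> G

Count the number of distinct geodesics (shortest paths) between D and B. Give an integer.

3

The shortest distance is 2. The length-2 paths are: D–G–B; D–E–B; D–A–B.
That gives 3 distinct shortest paths.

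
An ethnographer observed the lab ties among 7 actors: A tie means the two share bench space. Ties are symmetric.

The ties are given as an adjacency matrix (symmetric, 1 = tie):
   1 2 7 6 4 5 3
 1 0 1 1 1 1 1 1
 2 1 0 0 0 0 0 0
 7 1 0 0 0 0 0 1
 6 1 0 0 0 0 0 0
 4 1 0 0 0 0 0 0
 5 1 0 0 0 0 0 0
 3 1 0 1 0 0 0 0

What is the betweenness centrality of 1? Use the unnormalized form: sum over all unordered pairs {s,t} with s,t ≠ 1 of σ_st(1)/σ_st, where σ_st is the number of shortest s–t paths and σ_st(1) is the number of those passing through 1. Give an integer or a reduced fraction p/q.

Pairs whose geodesics pass through 1 — 2–7: 1; 2–6: 1; 2–4: 1; 2–5: 1; 2–3: 1; 7–6: 1; 7–4: 1; 7–5: 1; 6–4: 1; 6–5: 1; 6–3: 1; 4–5: 1; 4–3: 1; 5–3: 1.
All other pairs contribute 0.
Summing the contributions gives betweenness(1) = 14.

14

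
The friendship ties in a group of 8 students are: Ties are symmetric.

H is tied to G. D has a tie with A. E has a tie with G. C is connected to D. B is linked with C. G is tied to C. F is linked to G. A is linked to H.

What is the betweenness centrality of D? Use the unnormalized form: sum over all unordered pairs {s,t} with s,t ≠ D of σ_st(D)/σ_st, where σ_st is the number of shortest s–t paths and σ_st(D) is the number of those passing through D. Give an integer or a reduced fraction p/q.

Pairs whose geodesics pass through D — A–C: 1; A–B: 1.
All other pairs contribute 0.
Summing the contributions gives betweenness(D) = 2.

2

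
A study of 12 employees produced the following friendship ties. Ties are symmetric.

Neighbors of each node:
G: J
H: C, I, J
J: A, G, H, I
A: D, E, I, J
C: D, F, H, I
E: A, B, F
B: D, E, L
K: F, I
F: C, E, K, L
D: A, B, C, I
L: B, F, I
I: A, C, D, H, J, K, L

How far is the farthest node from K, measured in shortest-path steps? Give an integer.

3

Distances from K: A:2, B:3, C:2, D:2, E:2, F:1, G:3, H:2, I:1, J:2, L:2.
The largest is 3 (to B and G), so the eccentricity of K is 3.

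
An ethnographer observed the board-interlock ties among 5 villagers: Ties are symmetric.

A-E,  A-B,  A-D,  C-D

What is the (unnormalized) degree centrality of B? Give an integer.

1

B is directly tied to A. That is 1 neighbor, so the degree of B is 1.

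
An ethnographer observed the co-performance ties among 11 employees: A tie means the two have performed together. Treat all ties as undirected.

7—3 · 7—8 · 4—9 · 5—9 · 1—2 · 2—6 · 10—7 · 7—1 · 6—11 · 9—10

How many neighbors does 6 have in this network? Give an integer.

2

6 is directly tied to 2 and 11. That is 2 neighbors, so the degree of 6 is 2.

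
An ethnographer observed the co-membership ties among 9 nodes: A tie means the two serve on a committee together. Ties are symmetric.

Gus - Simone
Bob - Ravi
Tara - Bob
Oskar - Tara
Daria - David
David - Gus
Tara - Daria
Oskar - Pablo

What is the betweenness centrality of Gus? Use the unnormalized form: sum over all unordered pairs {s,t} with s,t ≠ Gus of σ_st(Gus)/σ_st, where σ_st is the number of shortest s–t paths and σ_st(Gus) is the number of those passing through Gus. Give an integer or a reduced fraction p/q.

7

Pairs whose geodesics pass through Gus — Tara–Simone: 1; David–Simone: 1; Bob–Simone: 1; Daria–Simone: 1; Simone–Pablo: 1; Simone–Oskar: 1; Simone–Ravi: 1.
All other pairs contribute 0.
Summing the contributions gives betweenness(Gus) = 7.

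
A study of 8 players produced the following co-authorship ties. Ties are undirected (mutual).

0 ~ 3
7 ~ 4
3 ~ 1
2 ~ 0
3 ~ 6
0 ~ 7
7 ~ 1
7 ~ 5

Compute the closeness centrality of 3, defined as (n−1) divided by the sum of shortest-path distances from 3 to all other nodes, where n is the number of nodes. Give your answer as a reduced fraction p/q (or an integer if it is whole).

Distances from 3: 0:1, 1:1, 2:2, 4:3, 5:3, 6:1, 7:2. Sum = 13.
n = 8, so closeness = 7/13.

7/13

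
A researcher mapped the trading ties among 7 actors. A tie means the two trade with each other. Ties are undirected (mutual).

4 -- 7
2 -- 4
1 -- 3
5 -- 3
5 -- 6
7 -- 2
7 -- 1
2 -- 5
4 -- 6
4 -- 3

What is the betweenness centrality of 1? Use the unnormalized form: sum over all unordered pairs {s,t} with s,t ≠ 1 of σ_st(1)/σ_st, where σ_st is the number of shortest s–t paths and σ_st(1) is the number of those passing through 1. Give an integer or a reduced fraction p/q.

1/2

Pairs whose geodesics pass through 1 — 7–3: 1/2.
All other pairs contribute 0.
Summing the contributions gives betweenness(1) = 1/2.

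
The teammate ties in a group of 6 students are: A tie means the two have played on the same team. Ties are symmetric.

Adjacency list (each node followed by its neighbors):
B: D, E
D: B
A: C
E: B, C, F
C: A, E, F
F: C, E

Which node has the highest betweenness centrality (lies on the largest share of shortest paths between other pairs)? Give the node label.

E

Unnormalized betweenness of each node: A:0, B:4, C:4, D:0, E:6, F:0.
E has the largest value, 6, making it the main broker — the node through which the most shortest paths run.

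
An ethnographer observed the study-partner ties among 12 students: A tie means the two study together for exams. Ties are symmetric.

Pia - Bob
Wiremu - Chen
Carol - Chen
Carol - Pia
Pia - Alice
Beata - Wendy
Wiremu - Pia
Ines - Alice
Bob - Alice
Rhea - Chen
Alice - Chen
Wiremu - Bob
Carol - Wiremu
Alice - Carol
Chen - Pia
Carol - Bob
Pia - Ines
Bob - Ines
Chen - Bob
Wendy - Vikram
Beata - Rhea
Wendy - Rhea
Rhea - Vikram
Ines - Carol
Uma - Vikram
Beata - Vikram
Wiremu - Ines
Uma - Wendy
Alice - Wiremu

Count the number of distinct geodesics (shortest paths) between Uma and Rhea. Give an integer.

2

The shortest distance is 2. The length-2 paths are: Uma–Wendy–Rhea; Uma–Vikram–Rhea.
That gives 2 distinct shortest paths.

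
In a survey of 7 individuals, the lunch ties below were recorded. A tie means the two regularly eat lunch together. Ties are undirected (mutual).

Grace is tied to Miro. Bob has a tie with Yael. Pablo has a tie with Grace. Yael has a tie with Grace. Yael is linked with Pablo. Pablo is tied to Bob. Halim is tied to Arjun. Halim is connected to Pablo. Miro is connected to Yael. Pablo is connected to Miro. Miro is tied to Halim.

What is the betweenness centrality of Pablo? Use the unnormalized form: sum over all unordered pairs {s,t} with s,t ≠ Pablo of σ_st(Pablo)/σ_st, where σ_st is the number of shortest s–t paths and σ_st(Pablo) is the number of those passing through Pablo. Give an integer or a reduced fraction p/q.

5

Pairs whose geodesics pass through Pablo — Miro–Bob: 1/2; Grace–Bob: 1/2; Grace–Arjun: 1/2; Grace–Halim: 1/2; Bob–Arjun: 1; Bob–Halim: 1; Yael–Arjun: 1/2; Yael–Halim: 1/2.
All other pairs contribute 0.
Summing the contributions gives betweenness(Pablo) = 5.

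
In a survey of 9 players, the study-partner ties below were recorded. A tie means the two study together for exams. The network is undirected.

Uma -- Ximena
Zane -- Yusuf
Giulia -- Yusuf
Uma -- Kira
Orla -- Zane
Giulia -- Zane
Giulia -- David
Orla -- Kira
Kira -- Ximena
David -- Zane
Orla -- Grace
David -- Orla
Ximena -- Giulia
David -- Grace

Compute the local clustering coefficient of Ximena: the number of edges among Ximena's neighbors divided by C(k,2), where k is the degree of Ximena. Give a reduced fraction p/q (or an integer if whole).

Ximena's neighbors: Giulia, Kira, and Uma (k = 3).
Possible neighbor pairs: C(3,2) = 3. Edges among them: Kira–Uma → e = 1.
Clustering(Ximena) = 1/3.

1/3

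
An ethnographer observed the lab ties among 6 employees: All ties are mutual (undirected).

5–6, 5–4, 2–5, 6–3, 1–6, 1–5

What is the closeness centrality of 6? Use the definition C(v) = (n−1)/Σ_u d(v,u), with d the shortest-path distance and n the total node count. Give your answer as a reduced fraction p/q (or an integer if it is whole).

Distances from 6: 1:1, 2:2, 3:1, 4:2, 5:1. Sum = 7.
n = 6, so closeness = 5/7.

5/7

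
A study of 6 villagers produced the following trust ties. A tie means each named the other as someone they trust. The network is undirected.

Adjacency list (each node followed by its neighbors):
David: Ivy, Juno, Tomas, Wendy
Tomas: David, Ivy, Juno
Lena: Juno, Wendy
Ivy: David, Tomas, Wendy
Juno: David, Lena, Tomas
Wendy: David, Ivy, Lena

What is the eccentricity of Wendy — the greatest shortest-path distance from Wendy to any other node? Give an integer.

Distances from Wendy: David:1, Ivy:1, Juno:2, Lena:1, Tomas:2.
The largest is 2 (to Juno and Tomas), so the eccentricity of Wendy is 2.

2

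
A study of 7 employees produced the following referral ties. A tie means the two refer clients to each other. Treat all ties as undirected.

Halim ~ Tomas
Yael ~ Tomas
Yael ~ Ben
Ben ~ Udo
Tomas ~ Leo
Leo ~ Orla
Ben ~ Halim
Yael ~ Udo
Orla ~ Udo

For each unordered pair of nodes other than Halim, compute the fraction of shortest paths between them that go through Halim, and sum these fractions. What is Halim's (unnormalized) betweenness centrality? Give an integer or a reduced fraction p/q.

5/6

Pairs whose geodesics pass through Halim — Ben–Tomas: 1/2; Ben–Leo: 1/3.
All other pairs contribute 0.
Summing the contributions gives betweenness(Halim) = 5/6.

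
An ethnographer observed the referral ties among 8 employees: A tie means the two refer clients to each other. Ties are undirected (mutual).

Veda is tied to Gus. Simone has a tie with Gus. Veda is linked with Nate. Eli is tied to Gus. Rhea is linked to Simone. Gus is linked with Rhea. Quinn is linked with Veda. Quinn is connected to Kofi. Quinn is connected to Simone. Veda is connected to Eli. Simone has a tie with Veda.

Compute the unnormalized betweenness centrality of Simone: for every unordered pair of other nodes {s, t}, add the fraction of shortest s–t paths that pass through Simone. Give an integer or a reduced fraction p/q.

Pairs whose geodesics pass through Simone — Quinn–Rhea: 1; Quinn–Gus: 1/2; Veda–Rhea: 1/2; Nate–Rhea: 1/2; Kofi–Rhea: 1; Kofi–Gus: 1/2.
All other pairs contribute 0.
Summing the contributions gives betweenness(Simone) = 4.

4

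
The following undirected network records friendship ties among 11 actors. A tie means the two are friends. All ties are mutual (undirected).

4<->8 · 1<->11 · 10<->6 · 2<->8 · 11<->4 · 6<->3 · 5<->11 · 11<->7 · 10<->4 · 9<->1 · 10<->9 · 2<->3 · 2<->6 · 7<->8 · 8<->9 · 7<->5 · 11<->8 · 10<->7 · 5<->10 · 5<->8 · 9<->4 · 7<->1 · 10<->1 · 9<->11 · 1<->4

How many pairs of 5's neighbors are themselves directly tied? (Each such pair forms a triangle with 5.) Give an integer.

4

5's neighbors: 7, 8, 10, and 11.
Neighbor pairs that are themselves tied: 5–7–8; 5–7–10; 5–7–11; 5–8–11. Each forms one triangle with 5, for 4 in total.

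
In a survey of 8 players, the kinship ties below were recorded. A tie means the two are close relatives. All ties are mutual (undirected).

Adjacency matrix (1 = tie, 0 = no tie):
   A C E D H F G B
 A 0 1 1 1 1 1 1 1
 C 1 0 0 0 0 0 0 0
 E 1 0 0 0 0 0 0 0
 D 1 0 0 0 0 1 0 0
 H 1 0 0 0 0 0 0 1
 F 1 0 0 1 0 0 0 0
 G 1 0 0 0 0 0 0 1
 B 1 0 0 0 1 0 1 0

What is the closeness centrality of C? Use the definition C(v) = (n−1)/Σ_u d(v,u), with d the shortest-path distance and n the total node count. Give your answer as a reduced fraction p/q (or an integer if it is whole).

7/13

Distances from C: A:1, B:2, D:2, E:2, F:2, G:2, H:2. Sum = 13.
n = 8, so closeness = 7/13.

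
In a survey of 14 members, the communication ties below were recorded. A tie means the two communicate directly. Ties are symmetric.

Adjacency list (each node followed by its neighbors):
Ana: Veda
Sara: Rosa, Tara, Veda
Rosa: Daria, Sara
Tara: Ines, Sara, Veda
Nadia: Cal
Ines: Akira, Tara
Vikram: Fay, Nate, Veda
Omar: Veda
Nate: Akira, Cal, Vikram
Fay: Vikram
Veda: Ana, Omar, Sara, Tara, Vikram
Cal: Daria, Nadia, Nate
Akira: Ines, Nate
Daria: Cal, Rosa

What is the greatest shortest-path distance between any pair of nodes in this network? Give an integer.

Eccentricity of each node (its greatest distance to any other): Akira:4, Ana:5, Cal:4, Daria:4, Fay:4, Ines:4, Nadia:5, Nate:3, Omar:5, Rosa:4, Sara:4, Tara:5, Veda:4, Vikram:3.
The maximum eccentricity is 5, realized for instance by the pair Tara–Nadia via Tara – Sara – Rosa – Daria – Cal – Nadia. So the diameter is 5.

5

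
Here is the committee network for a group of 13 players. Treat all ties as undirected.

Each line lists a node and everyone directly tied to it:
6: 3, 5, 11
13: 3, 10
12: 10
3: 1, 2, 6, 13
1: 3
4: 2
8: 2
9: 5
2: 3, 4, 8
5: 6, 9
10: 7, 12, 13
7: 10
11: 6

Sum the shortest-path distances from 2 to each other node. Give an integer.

30

Distances from 2: 1:2, 3:1, 4:1, 5:3, 6:2, 7:4, 8:1, 9:4, 10:3, 11:3, 12:4, 13:2.
Sum = 2 + 1 + 1 + 3 + 2 + 4 + 1 + 4 + 3 + 3 + 4 + 2 = 30.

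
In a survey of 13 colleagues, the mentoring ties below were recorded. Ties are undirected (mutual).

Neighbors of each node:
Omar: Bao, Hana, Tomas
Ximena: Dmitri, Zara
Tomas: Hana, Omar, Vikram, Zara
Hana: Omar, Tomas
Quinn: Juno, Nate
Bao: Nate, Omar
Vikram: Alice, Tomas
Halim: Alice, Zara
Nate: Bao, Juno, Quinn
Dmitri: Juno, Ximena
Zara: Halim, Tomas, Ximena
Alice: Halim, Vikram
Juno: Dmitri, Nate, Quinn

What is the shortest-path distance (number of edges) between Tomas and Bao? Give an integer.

2

One shortest route is Tomas – Omar – Bao, which uses 2 edges, and Tomas and Bao are not directly tied, so nothing shorter exists. So d(Tomas,Bao) = 2.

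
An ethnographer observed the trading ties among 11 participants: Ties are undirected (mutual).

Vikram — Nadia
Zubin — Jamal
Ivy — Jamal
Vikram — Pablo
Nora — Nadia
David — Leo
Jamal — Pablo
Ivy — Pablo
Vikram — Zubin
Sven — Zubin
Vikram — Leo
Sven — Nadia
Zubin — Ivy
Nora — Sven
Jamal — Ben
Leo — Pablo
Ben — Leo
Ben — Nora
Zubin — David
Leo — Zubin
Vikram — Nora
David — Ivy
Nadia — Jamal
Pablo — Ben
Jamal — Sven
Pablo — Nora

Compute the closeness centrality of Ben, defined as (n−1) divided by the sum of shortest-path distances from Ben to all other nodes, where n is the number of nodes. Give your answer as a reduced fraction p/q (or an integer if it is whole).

5/8

Distances from Ben: David:2, Ivy:2, Jamal:1, Leo:1, Nadia:2, Nora:1, Pablo:1, Sven:2, Vikram:2, Zubin:2. Sum = 16.
n = 11, so closeness = 10/16 = 5/8.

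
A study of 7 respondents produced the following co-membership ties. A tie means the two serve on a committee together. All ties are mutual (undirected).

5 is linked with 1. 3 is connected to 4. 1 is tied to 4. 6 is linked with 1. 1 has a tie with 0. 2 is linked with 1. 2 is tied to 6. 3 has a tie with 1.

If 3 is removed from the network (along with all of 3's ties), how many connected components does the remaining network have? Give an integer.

1

3's neighbors (1 and 4) remain reachable from one another through other ties, so the rest of the network stays in one piece.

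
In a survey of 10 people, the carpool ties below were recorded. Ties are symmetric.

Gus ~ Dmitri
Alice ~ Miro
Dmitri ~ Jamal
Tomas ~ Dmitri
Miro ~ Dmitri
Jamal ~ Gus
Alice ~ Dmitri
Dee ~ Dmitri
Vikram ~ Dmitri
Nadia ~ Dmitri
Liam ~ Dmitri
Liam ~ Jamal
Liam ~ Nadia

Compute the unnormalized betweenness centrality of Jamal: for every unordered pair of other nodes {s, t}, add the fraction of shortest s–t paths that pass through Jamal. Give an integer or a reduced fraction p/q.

1/2

Pairs whose geodesics pass through Jamal — Liam–Gus: 1/2.
All other pairs contribute 0.
Summing the contributions gives betweenness(Jamal) = 1/2.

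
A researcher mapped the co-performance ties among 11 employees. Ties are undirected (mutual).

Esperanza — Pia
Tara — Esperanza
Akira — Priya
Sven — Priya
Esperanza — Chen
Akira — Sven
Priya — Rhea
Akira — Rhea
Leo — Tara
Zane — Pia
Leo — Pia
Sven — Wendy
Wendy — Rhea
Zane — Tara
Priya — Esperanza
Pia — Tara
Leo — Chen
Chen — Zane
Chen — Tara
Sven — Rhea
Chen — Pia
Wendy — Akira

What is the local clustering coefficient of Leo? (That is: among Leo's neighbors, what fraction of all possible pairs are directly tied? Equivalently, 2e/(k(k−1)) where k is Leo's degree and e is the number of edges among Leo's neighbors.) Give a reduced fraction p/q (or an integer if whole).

1

Leo's neighbors: Chen, Pia, and Tara (k = 3).
Possible neighbor pairs: C(3,2) = 3. Edges among them: Chen–Pia, Chen–Tara, Pia–Tara → e = 3.
Clustering(Leo) = 3/3 = 1.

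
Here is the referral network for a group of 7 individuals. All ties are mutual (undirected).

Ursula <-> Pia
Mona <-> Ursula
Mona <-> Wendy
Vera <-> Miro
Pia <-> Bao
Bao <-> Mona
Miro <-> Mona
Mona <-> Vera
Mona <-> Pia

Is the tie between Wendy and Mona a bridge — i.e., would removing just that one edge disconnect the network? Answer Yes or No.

Yes

Without the Wendy–Mona edge there is no alternate route between Wendy and Mona, so the network disconnects. It is a bridge.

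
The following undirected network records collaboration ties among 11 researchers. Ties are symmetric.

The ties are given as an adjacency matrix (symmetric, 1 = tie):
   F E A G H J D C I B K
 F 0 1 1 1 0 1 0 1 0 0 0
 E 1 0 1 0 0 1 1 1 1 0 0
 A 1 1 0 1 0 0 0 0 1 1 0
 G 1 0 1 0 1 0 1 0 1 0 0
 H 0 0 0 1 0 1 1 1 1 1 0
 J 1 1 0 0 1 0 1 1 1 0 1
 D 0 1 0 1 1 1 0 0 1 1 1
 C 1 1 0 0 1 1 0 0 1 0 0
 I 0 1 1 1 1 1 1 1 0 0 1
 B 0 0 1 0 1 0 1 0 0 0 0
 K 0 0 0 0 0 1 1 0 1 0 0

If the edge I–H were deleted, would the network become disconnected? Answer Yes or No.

Even without that edge, I still reaches H via I – G – H, so the network stays connected. Not a bridge.

No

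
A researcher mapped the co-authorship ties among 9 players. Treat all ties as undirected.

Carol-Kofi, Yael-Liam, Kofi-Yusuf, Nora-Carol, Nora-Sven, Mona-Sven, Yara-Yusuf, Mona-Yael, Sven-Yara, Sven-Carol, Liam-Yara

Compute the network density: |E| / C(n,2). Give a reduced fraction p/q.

There are 11 edges and 9 nodes, so the maximum possible is C(9,2) = 36.
Density = 11/36.

11/36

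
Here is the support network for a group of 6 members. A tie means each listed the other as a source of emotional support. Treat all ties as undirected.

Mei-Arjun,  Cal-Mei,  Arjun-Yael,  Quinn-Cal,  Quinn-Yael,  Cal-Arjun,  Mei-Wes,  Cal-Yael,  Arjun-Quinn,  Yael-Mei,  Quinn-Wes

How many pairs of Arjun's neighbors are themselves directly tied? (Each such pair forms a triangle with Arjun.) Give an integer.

5

Arjun's neighbors: Cal, Mei, Quinn, and Yael.
Neighbor pairs that are themselves tied: Arjun–Cal–Mei; Arjun–Cal–Quinn; Arjun–Cal–Yael; Arjun–Mei–Yael; Arjun–Quinn–Yael. Each forms one triangle with Arjun, for 5 in total.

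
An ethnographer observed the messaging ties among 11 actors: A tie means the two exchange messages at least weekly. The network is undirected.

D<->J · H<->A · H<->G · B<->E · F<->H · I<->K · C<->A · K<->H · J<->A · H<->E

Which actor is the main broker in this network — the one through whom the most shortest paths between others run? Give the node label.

Unnormalized betweenness of each node: A:23, B:0, C:0, D:0, E:9, F:0, G:0, H:37, I:0, J:9, K:9.
H has the largest value, 37, making it the main broker — the node through which the most shortest paths run.

H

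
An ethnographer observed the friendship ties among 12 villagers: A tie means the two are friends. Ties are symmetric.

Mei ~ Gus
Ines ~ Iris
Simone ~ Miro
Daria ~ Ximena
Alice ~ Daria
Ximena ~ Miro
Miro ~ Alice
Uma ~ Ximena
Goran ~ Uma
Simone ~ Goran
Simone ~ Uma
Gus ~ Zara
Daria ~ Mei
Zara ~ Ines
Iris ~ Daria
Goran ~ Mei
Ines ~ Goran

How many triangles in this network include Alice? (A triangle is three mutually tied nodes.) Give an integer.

0

Alice's neighbors are Daria and Miro, but none of them are tied to each other, so no triangle contains Alice.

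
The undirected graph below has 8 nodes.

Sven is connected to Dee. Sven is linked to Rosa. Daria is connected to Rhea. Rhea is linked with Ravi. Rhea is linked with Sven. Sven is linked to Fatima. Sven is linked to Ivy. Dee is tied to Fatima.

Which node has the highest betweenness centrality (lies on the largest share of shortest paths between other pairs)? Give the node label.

Sven

Unnormalized betweenness of each node: Daria:0, Dee:0, Fatima:0, Ivy:0, Ravi:0, Rhea:11, Rosa:0, Sven:17.
Sven has the largest value, 17, making it the main broker — the node through which the most shortest paths run.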